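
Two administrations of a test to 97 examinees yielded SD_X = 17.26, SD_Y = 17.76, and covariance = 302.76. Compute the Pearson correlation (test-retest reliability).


r = cov(X,Y) / (SD_X * SD_Y)
r = 302.76 / (17.26 * 17.76)
r = 302.76 / 306.5376
r = 0.9877

0.9877


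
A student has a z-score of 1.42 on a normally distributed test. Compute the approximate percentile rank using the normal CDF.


CDF(z) = 0.5 * (1 + erf(z/sqrt(2)))
erf(1.0041) = 0.8444
CDF = 0.9222
Percentile rank = 0.9222 * 100 = 92.22

92.22


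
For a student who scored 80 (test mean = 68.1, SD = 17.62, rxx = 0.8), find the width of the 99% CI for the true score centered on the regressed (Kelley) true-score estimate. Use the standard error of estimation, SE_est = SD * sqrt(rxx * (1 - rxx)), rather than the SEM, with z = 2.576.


True score estimate = 0.8*80 + 0.2*68.1 = 77.62
SE_est = SD * sqrt(rxx * (1 - rxx)) = 17.62 * sqrt(0.8 * 0.2) = 17.62 * sqrt(0.16) = 7.048
CI = T_est +/- z * SE_est, so width = 2 * z * SE_est = 2 * 2.576 * 7.048
Width = 36.3113

36.3113


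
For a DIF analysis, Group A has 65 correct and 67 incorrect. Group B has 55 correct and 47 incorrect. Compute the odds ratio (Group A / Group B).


Odds_A = 65/67 = 0.9701
Odds_B = 55/47 = 1.1702
OR = Odds_A / Odds_B = 0.9701 / 1.1702
Exactly, OR = (65 * 47) / (67 * 55) = 3055 / 3685
OR = 0.829

0.829


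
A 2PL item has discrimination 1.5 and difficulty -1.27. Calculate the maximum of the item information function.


For 2PL, max info at theta = b = -1.27
I_max = a^2 / 4 = 1.5^2 / 4
= 2.25 / 4
I_max = 0.5625

0.5625


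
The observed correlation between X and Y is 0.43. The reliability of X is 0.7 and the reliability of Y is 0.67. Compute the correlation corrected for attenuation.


r_corrected = rxy / sqrt(rxx * ryy)
= 0.43 / sqrt(0.7 * 0.67)
= 0.43 / sqrt(0.469)
= 0.43 / 0.684836
r_corrected = 0.6279

0.6279


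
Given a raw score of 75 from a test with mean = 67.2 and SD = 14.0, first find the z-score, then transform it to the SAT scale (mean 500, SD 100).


z = (X - mean) / SD = (75 - 67.2) / 14.0
z = 7.8 / 14.0
z = 0.5571
SAT-scale = SAT = 500 + 100z
Carry z at full precision (z = 7.8 / 14.0) into the conversion:
SAT-scale = 500 + 100 * (7.8 / 14.0) = 500 + 780 / 14.0
SAT-scale = 500 + 55.7143
SAT-scale = 555.7143

555.7143


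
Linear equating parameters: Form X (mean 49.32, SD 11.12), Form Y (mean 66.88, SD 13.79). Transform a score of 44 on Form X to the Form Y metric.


slope = SD_Y / SD_X = 13.79 / 11.12 ~ 1.2401
intercept = mean_Y - slope * mean_X = 66.88 - (13.79 / 11.12) * 49.32 ~ 5.7179
Y = slope * X + intercept. To avoid rounding drift from the rounded slope/intercept, evaluate the equivalent form Y = mean_Y + SD_Y * (X - mean_X) / SD_X at full precision:
Y = 66.88 + 13.79 * (44 - 49.32) / 11.12
Y = 66.88 - 13.79 * 5.32 / 11.12
Y = 66.88 - 73.3628 / 11.12
Y = 66.88 - 6.5974
Y = 60.2826

60.2826


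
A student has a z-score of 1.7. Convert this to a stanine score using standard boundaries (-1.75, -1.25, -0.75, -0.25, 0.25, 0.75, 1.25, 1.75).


Stanine boundaries: [-1.75, -1.25, -0.75, -0.25, 0.25, 0.75, 1.25, 1.75]
z = 1.7
Check each boundary:
  z >= -1.75 -> could be stanine 2
  z >= -1.25 -> could be stanine 3
  z >= -0.75 -> could be stanine 4
  z >= -0.25 -> could be stanine 5
  z >= 0.25 -> could be stanine 6
  z >= 0.75 -> could be stanine 7
  z >= 1.25 -> could be stanine 8
  z < 1.75
Highest qualifying boundary gives stanine = 8

8


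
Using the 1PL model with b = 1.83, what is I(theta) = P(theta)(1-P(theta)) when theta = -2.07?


P = 1/(1+exp(-(-2.07-1.83))) = 0.0198
I = P*(1-P) = 0.0198 * 0.9802
I = 0.0194

0.0194


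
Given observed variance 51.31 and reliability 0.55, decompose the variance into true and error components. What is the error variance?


var_true = rxx * var_obs = 0.55 * 51.31 = 28.2205
var_error = var_obs - var_true
var_error = 51.31 - 28.2205
var_error = 23.0895

23.0895


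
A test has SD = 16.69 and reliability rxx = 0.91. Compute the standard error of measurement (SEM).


SEM = SD * sqrt(1 - rxx)
SEM = 16.69 * sqrt(1 - 0.91)
SEM = 16.69 * sqrt(0.09) = 16.69 * 0.3
SEM = 5.007

5.007


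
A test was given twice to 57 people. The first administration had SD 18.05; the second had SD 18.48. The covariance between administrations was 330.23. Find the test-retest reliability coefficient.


r = cov(X,Y) / (SD_X * SD_Y)
r = 330.23 / (18.05 * 18.48)
r = 330.23 / 333.564
r = 0.99

0.99


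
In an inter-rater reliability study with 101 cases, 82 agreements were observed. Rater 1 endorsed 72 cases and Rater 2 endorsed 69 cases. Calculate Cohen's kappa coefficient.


P_o = 82/101 = 0.811881
P_e = (72*69 + 29*32) / 10201 = 0.577983
kappa = (P_o - P_e) / (1 - P_e)
kappa = (0.811881 - 0.577983) / (1 - 0.577983)
kappa = 0.5542

0.5542


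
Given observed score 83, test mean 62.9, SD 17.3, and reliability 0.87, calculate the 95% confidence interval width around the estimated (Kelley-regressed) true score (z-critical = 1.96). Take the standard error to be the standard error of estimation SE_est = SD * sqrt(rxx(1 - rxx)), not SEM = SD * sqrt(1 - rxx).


True score estimate = 0.87*83 + 0.13*62.9 = 80.387
SE_est = SD * sqrt(rxx * (1 - rxx)) = 17.3 * sqrt(0.87 * 0.13) = 17.3 * sqrt(0.1131) = 5.818049
CI = T_est +/- z * SE_est, so width = 2 * z * SE_est = 2 * 1.96 * 5.818049
Width = 22.8068

22.8068


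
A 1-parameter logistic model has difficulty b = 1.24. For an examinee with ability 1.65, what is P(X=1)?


theta - b = 1.65 - 1.24 = 0.41
exp(-(theta - b)) = exp(-0.41) = 0.6637
P = 1 / (1 + 0.6637)
P = 0.6011

0.6011


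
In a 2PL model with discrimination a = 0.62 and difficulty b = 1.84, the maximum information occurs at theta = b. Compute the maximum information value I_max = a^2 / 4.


For 2PL, max info at theta = b = 1.84
I_max = a^2 / 4 = 0.62^2 / 4
= 0.3844 / 4
I_max = 0.0961

0.0961


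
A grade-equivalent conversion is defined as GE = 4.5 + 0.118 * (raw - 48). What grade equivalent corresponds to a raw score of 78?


raw - median = 78 - 48 = 30
slope * diff = 0.118 * 30 = 3.54
GE = 4.5 + 3.54
GE = 8.04

8.04


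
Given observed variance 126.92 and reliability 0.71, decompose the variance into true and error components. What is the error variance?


var_true = rxx * var_obs = 0.71 * 126.92 = 90.1132
var_error = var_obs - var_true
var_error = 126.92 - 90.1132
var_error = 36.8068

36.8068


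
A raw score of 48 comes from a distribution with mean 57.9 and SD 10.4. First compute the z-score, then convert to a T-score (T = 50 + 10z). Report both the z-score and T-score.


z = (X - mean) / SD = (48 - 57.9) / 10.4
z = -9.9 / 10.4
z = -0.9519
T-score = T = 50 + 10z
Carry z at full precision (z = -9.9 / 10.4) into the conversion:
T-score = 50 + 10 * (-9.9 / 10.4) = 50 + -99 / 10.4
T-score = 50 + -9.5192
T-score = 40.4808

40.4808


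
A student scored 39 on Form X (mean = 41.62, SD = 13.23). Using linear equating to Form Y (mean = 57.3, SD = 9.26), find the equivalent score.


slope = SD_Y / SD_X = 9.26 / 13.23 ~ 0.6999
intercept = mean_Y - slope * mean_X = 57.3 - (9.26 / 13.23) * 41.62 ~ 28.1691
Y = slope * X + intercept. To avoid rounding drift from the rounded slope/intercept, evaluate the equivalent form Y = mean_Y + SD_Y * (X - mean_X) / SD_X at full precision:
Y = 57.3 + 9.26 * (39 - 41.62) / 13.23
Y = 57.3 - 9.26 * 2.62 / 13.23
Y = 57.3 - 24.2612 / 13.23
Y = 57.3 - 1.8338
Y = 55.4662

55.4662


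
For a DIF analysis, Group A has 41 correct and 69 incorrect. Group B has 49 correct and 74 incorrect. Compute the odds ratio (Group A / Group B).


Odds_A = 41/69 = 0.5942
Odds_B = 49/74 = 0.6622
OR = Odds_A / Odds_B = 0.5942 / 0.6622
Exactly, OR = (41 * 74) / (69 * 49) = 3034 / 3381
OR = 0.8974

0.8974


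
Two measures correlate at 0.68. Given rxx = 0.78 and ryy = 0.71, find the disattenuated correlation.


r_corrected = rxy / sqrt(rxx * ryy)
= 0.68 / sqrt(0.78 * 0.71)
= 0.68 / sqrt(0.5538)
= 0.68 / 0.744177
r_corrected = 0.9138

0.9138


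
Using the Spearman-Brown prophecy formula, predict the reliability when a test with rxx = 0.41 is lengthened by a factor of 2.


r_new = (n * rxx) / (1 + (n-1) * rxx)
r_new = (2 * 0.41) / (1 + 1 * 0.41)
r_new = 0.82 / 1.41
r_new = 0.5816

0.5816


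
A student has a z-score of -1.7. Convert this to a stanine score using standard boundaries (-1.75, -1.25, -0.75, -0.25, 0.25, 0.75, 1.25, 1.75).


Stanine boundaries: [-1.75, -1.25, -0.75, -0.25, 0.25, 0.75, 1.25, 1.75]
z = -1.7
Check each boundary:
  z >= -1.75 -> could be stanine 2
  z < -1.25
  z < -0.75
  z < -0.25
  z < 0.25
  z < 0.75
  z < 1.25
  z < 1.75
Highest qualifying boundary gives stanine = 2

2


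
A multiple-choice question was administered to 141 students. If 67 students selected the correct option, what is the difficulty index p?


Item difficulty p = number correct / total examinees
p = 67 / 141
p = 0.4752

0.4752


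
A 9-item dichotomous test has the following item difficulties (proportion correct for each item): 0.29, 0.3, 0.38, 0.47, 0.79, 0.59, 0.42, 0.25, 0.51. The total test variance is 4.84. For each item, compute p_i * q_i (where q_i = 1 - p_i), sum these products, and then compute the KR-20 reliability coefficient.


For each item, compute p_i * q_i:
  Item 1: 0.29 * 0.71 = 0.2059
  Item 2: 0.3 * 0.7 = 0.21
  Item 3: 0.38 * 0.62 = 0.2356
  Item 4: 0.47 * 0.53 = 0.2491
  Item 5: 0.79 * 0.21 = 0.1659
  Item 6: 0.59 * 0.41 = 0.2419
  Item 7: 0.42 * 0.58 = 0.2436
  Item 8: 0.25 * 0.75 = 0.1875
  Item 9: 0.51 * 0.49 = 0.2499
Sum(p_i * q_i) = 0.2059 + 0.21 + 0.2356 + 0.2491 + 0.1659 + 0.2419 + 0.2436 + 0.1875 + 0.2499 = 1.9894
KR-20 = (k/(k-1)) * (1 - Sum(p_i*q_i) / Var_total)
= (9/8) * (1 - 1.9894/4.84)
= 1.125 * 0.589
KR-20 = 0.6626

0.6626


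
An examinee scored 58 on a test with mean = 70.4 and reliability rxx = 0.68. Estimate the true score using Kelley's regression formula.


T_est = rxx * X + (1 - rxx) * mean
T_est = 0.68 * 58 + 0.32 * 70.4
T_est = 39.44 + 22.528
T_est = 61.968

61.968


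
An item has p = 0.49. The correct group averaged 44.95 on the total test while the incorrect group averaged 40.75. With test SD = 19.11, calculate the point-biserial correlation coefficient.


q = 1 - p = 0.51
rpb = ((M1 - M0) / SD) * sqrt(p * q)
rpb = ((44.95 - 40.75) / 19.11) * sqrt(0.49 * 0.51)
rpb = 0.1099

0.1099


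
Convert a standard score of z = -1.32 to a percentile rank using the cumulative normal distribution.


CDF(z) = 0.5 * (1 + erf(z/sqrt(2)))
erf(-0.9334) = -0.8132
CDF = 0.0934
Percentile rank = 0.0934 * 100 = 9.34

9.34


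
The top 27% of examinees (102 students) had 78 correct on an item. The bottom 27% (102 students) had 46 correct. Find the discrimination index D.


p_upper = 78/102 = 0.7647
p_lower = 46/102 = 0.451
D = 0.7647 - 0.451 = 0.3137

0.3137


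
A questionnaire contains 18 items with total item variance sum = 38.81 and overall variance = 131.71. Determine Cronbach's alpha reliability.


alpha = (k/(k-1)) * (1 - sum(si^2)/s_total^2)
= (18/17) * (1 - 38.81/131.71)
alpha = 0.7468

0.7468


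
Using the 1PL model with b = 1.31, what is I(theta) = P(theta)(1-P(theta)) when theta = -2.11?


P = 1/(1+exp(-(-2.11-1.31))) = 0.0317
I = P*(1-P) = 0.0317 * 0.9683
I = 0.0307

0.0307


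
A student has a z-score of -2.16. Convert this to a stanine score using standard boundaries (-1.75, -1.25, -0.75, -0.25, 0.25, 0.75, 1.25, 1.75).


Stanine boundaries: [-1.75, -1.25, -0.75, -0.25, 0.25, 0.75, 1.25, 1.75]
z = -2.16
Check each boundary:
  z < -1.75
  z < -1.25
  z < -0.75
  z < -0.25
  z < 0.25
  z < 0.75
  z < 1.25
  z < 1.75
Highest qualifying boundary gives stanine = 1

1


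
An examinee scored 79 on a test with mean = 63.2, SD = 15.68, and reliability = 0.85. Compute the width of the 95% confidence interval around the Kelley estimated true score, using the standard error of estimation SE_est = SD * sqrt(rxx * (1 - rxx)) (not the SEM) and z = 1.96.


True score estimate = 0.85*79 + 0.15*63.2 = 76.63
SE_est = SD * sqrt(rxx * (1 - rxx)) = 15.68 * sqrt(0.85 * 0.15) = 15.68 * sqrt(0.1275) = 5.59888
CI = T_est +/- z * SE_est, so width = 2 * z * SE_est = 2 * 1.96 * 5.59888
Width = 21.9476

21.9476


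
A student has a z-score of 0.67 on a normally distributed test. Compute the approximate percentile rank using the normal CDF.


CDF(z) = 0.5 * (1 + erf(z/sqrt(2)))
erf(0.4738) = 0.4971
CDF = 0.7486
Percentile rank = 0.7486 * 100 = 74.86

74.86


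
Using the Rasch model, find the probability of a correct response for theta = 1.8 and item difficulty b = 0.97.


theta - b = 1.8 - 0.97 = 0.83
exp(-(theta - b)) = exp(-0.83) = 0.436
P = 1 / (1 + 0.436)
P = 0.6964

0.6964


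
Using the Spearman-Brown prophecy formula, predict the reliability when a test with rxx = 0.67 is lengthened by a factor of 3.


r_new = (n * rxx) / (1 + (n-1) * rxx)
r_new = (3 * 0.67) / (1 + 2 * 0.67)
r_new = 2.01 / 2.34
r_new = 0.859

0.859


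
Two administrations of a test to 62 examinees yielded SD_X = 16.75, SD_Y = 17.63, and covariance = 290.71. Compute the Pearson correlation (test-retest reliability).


r = cov(X,Y) / (SD_X * SD_Y)
r = 290.71 / (16.75 * 17.63)
r = 290.71 / 295.3025
r = 0.9844

0.9844


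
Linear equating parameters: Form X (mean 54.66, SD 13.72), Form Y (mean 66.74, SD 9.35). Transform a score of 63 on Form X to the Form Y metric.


slope = SD_Y / SD_X = 9.35 / 13.72 ~ 0.6815
intercept = mean_Y - slope * mean_X = 66.74 - (9.35 / 13.72) * 54.66 ~ 29.4899
Y = slope * X + intercept. To avoid rounding drift from the rounded slope/intercept, evaluate the equivalent form Y = mean_Y + SD_Y * (X - mean_X) / SD_X at full precision:
Y = 66.74 + 9.35 * (63 - 54.66) / 13.72
Y = 66.74 + 9.35 * 8.34 / 13.72
Y = 66.74 + 77.979 / 13.72
Y = 66.74 + 5.6836
Y = 72.4236

72.4236


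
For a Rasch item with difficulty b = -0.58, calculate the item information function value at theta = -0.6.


P = 1/(1+exp(-(-0.6--0.58))) = 0.495
I = P*(1-P) = 0.495 * 0.505
I = 0.25

0.25


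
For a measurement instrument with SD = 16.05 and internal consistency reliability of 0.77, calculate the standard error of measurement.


SEM = SD * sqrt(1 - rxx)
SEM = 16.05 * sqrt(1 - 0.77)
SEM = 16.05 * sqrt(0.23) = 16.05 * 0.479583
SEM = 7.6973

7.6973


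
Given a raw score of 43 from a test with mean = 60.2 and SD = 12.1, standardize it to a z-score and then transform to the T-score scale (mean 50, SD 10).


z = (X - mean) / SD = (43 - 60.2) / 12.1
z = -17.2 / 12.1
z = -1.4215
T-score = T = 50 + 10z
Carry z at full precision (z = -17.2 / 12.1) into the conversion:
T-score = 50 + 10 * (-17.2 / 12.1) = 50 + -172 / 12.1
T-score = 50 + -14.2149
T-score = 35.7851

35.7851


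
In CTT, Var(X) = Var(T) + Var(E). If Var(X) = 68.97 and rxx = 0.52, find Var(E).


var_true = rxx * var_obs = 0.52 * 68.97 = 35.8644
var_error = var_obs - var_true
var_error = 68.97 - 35.8644
var_error = 33.1056

33.1056


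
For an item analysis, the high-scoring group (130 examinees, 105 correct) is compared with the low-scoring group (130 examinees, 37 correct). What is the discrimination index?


p_upper = 105/130 = 0.8077
p_lower = 37/130 = 0.2846
D = 0.8077 - 0.2846 = 0.5231

0.5231


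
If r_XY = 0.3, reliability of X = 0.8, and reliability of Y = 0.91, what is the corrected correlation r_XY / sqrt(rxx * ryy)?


r_corrected = rxy / sqrt(rxx * ryy)
= 0.3 / sqrt(0.8 * 0.91)
= 0.3 / sqrt(0.728)
= 0.3 / 0.853229
r_corrected = 0.3516

0.3516


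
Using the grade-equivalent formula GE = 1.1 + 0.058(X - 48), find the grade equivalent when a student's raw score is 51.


raw - median = 51 - 48 = 3
slope * diff = 0.058 * 3 = 0.174
GE = 1.1 + 0.174
GE = 1.274

1.274


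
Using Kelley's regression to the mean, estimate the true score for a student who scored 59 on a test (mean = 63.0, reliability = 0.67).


T_est = rxx * X + (1 - rxx) * mean
T_est = 0.67 * 59 + 0.33 * 63.0
T_est = 39.53 + 20.79
T_est = 60.32

60.32


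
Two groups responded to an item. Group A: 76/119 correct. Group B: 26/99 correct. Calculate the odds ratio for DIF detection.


Odds_A = 76/43 = 1.7674
Odds_B = 26/73 = 0.3562
OR = Odds_A / Odds_B = 1.7674 / 0.3562
Exactly, OR = (76 * 73) / (43 * 26) = 5548 / 1118
OR = 4.9624

4.9624


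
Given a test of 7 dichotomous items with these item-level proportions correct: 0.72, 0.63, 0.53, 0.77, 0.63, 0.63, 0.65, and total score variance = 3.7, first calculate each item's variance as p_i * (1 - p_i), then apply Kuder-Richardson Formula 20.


For each item, compute p_i * q_i:
  Item 1: 0.72 * 0.28 = 0.2016
  Item 2: 0.63 * 0.37 = 0.2331
  Item 3: 0.53 * 0.47 = 0.2491
  Item 4: 0.77 * 0.23 = 0.1771
  Item 5: 0.63 * 0.37 = 0.2331
  Item 6: 0.63 * 0.37 = 0.2331
  Item 7: 0.65 * 0.35 = 0.2275
Sum(p_i * q_i) = 0.2016 + 0.2331 + 0.2491 + 0.1771 + 0.2331 + 0.2331 + 0.2275 = 1.5546
KR-20 = (k/(k-1)) * (1 - Sum(p_i*q_i) / Var_total)
= (7/6) * (1 - 1.5546/3.7)
= 1.1667 * 0.5798
KR-20 = 0.6765

0.6765


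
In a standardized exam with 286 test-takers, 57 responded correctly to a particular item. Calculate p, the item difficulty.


Item difficulty p = number correct / total examinees
p = 57 / 286
p = 0.1993

0.1993


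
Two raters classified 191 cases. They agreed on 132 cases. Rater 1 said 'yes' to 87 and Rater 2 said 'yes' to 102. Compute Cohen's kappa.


P_o = 132/191 = 0.691099
P_e = (87*102 + 104*89) / 36481 = 0.496971
kappa = (P_o - P_e) / (1 - P_e)
kappa = (0.691099 - 0.496971) / (1 - 0.496971)
kappa = 0.3859

0.3859


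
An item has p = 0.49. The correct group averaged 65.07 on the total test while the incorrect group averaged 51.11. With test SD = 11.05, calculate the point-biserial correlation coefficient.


q = 1 - p = 0.51
rpb = ((M1 - M0) / SD) * sqrt(p * q)
rpb = ((65.07 - 51.11) / 11.05) * sqrt(0.49 * 0.51)
rpb = 0.6315

0.6315


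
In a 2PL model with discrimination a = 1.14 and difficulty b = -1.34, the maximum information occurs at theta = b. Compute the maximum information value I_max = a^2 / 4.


For 2PL, max info at theta = b = -1.34
I_max = a^2 / 4 = 1.14^2 / 4
= 1.2996 / 4
I_max = 0.3249

0.3249


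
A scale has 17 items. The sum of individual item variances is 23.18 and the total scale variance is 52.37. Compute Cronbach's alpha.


alpha = (k/(k-1)) * (1 - sum(si^2)/s_total^2)
= (17/16) * (1 - 23.18/52.37)
alpha = 0.5922

0.5922


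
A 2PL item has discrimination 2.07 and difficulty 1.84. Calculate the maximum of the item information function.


For 2PL, max info at theta = b = 1.84
I_max = a^2 / 4 = 2.07^2 / 4
= 4.2849 / 4
I_max = 1.0712

1.0712


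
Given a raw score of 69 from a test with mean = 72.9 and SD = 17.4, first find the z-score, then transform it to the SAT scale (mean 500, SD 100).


z = (X - mean) / SD = (69 - 72.9) / 17.4
z = -3.9 / 17.4
z = -0.2241
SAT-scale = SAT = 500 + 100z
Carry z at full precision (z = -3.9 / 17.4) into the conversion:
SAT-scale = 500 + 100 * (-3.9 / 17.4) = 500 + -390 / 17.4
SAT-scale = 500 + -22.4138
SAT-scale = 477.5862

477.5862


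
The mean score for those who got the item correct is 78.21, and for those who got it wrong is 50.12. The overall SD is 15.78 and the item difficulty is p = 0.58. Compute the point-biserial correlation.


q = 1 - p = 0.42
rpb = ((M1 - M0) / SD) * sqrt(p * q)
rpb = ((78.21 - 50.12) / 15.78) * sqrt(0.58 * 0.42)
rpb = 0.8786

0.8786


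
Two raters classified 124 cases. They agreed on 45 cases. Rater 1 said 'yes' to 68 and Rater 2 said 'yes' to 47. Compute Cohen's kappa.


P_o = 45/124 = 0.362903
P_e = (68*47 + 56*77) / 15376 = 0.488293
kappa = (P_o - P_e) / (1 - P_e)
kappa = (0.362903 - 0.488293) / (1 - 0.488293)
kappa = -0.245

-0.245


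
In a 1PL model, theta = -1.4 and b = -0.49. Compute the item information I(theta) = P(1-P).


P = 1/(1+exp(-(-1.4--0.49))) = 0.287
I = P*(1-P) = 0.287 * 0.713
I = 0.2046

0.2046


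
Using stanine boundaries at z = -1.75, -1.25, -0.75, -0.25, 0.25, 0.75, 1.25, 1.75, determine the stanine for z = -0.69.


Stanine boundaries: [-1.75, -1.25, -0.75, -0.25, 0.25, 0.75, 1.25, 1.75]
z = -0.69
Check each boundary:
  z >= -1.75 -> could be stanine 2
  z >= -1.25 -> could be stanine 3
  z >= -0.75 -> could be stanine 4
  z < -0.25
  z < 0.25
  z < 0.75
  z < 1.25
  z < 1.75
Highest qualifying boundary gives stanine = 4

4


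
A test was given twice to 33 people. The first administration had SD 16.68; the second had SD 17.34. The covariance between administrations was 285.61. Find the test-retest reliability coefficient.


r = cov(X,Y) / (SD_X * SD_Y)
r = 285.61 / (16.68 * 17.34)
r = 285.61 / 289.2312
r = 0.9875

0.9875


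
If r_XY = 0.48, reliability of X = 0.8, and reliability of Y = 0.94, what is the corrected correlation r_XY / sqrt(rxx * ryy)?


r_corrected = rxy / sqrt(rxx * ryy)
= 0.48 / sqrt(0.8 * 0.94)
= 0.48 / sqrt(0.752)
= 0.48 / 0.867179
r_corrected = 0.5535

0.5535


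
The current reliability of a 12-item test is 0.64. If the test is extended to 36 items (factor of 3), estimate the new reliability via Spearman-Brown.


r_new = (n * rxx) / (1 + (n-1) * rxx)
r_new = (3 * 0.64) / (1 + 2 * 0.64)
r_new = 1.92 / 2.28
r_new = 0.8421

0.8421


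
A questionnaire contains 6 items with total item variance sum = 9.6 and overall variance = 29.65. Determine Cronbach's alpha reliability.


alpha = (k/(k-1)) * (1 - sum(si^2)/s_total^2)
= (6/5) * (1 - 9.6/29.65)
alpha = 0.8115

0.8115


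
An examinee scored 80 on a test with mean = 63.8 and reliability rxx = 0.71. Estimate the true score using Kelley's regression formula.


T_est = rxx * X + (1 - rxx) * mean
T_est = 0.71 * 80 + 0.29 * 63.8
T_est = 56.8 + 18.502
T_est = 75.302

75.302


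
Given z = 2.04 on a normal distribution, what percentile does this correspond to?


CDF(z) = 0.5 * (1 + erf(z/sqrt(2)))
erf(1.4425) = 0.9586
CDF = 0.9793
Percentile rank = 0.9793 * 100 = 97.93

97.93


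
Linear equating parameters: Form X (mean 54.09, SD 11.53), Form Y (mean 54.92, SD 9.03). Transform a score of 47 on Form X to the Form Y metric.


slope = SD_Y / SD_X = 9.03 / 11.53 ~ 0.7832
intercept = mean_Y - slope * mean_X = 54.92 - (9.03 / 11.53) * 54.09 ~ 12.5581
Y = slope * X + intercept. To avoid rounding drift from the rounded slope/intercept, evaluate the equivalent form Y = mean_Y + SD_Y * (X - mean_X) / SD_X at full precision:
Y = 54.92 + 9.03 * (47 - 54.09) / 11.53
Y = 54.92 - 9.03 * 7.09 / 11.53
Y = 54.92 - 64.0227 / 11.53
Y = 54.92 - 5.5527
Y = 49.3673

49.3673


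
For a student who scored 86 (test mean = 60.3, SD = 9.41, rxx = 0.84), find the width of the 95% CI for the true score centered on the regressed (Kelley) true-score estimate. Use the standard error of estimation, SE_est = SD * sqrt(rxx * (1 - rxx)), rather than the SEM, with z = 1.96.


True score estimate = 0.84*86 + 0.16*60.3 = 81.888
SE_est = SD * sqrt(rxx * (1 - rxx)) = 9.41 * sqrt(0.84 * 0.16) = 9.41 * sqrt(0.1344) = 3.449763
CI = T_est +/- z * SE_est, so width = 2 * z * SE_est = 2 * 1.96 * 3.449763
Width = 13.5231

13.5231


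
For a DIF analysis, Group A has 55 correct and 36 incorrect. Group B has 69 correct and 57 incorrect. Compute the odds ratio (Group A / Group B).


Odds_A = 55/36 = 1.5278
Odds_B = 69/57 = 1.2105
OR = Odds_A / Odds_B = 1.5278 / 1.2105
Exactly, OR = (55 * 57) / (36 * 69) = 3135 / 2484
OR = 1.2621

1.2621


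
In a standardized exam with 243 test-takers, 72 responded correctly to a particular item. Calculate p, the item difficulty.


Item difficulty p = number correct / total examinees
p = 72 / 243
p = 0.2963

0.2963


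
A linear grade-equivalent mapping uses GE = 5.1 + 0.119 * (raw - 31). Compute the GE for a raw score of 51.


raw - median = 51 - 31 = 20
slope * diff = 0.119 * 20 = 2.38
GE = 5.1 + 2.38
GE = 7.48

7.48


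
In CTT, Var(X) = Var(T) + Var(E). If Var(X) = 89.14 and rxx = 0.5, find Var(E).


var_true = rxx * var_obs = 0.5 * 89.14 = 44.57
var_error = var_obs - var_true
var_error = 89.14 - 44.57
var_error = 44.57

44.57


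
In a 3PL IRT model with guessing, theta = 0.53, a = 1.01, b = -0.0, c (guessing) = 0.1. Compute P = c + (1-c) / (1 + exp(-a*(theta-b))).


logit = 1.01*(0.53 - -0.0) = 0.5353
P* = 1/(1 + exp(-0.5353)) = 0.6307
P = 0.1 + (1 - 0.1) * 0.6307
P = 0.6676

0.6676


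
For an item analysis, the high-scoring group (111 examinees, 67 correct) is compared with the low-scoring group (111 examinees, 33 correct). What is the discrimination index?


p_upper = 67/111 = 0.6036
p_lower = 33/111 = 0.2973
D = 0.6036 - 0.2973 = 0.3063

0.3063


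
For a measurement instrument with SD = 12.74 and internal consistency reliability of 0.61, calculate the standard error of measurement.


SEM = SD * sqrt(1 - rxx)
SEM = 12.74 * sqrt(1 - 0.61)
SEM = 12.74 * sqrt(0.39) = 12.74 * 0.6245
SEM = 7.9561

7.9561


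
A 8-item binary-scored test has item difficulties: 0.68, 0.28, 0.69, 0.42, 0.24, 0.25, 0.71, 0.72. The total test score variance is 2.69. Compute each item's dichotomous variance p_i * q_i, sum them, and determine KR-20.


For each item, compute p_i * q_i:
  Item 1: 0.68 * 0.32 = 0.2176
  Item 2: 0.28 * 0.72 = 0.2016
  Item 3: 0.69 * 0.31 = 0.2139
  Item 4: 0.42 * 0.58 = 0.2436
  Item 5: 0.24 * 0.76 = 0.1824
  Item 6: 0.25 * 0.75 = 0.1875
  Item 7: 0.71 * 0.29 = 0.2059
  Item 8: 0.72 * 0.28 = 0.2016
Sum(p_i * q_i) = 0.2176 + 0.2016 + 0.2139 + 0.2436 + 0.1824 + 0.1875 + 0.2059 + 0.2016 = 1.6541
KR-20 = (k/(k-1)) * (1 - Sum(p_i*q_i) / Var_total)
= (8/7) * (1 - 1.6541/2.69)
= 1.1429 * 0.3851
KR-20 = 0.4401

0.4401


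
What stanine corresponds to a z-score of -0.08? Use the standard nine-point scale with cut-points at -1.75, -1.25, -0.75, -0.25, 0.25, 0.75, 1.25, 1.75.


Stanine boundaries: [-1.75, -1.25, -0.75, -0.25, 0.25, 0.75, 1.25, 1.75]
z = -0.08
Check each boundary:
  z >= -1.75 -> could be stanine 2
  z >= -1.25 -> could be stanine 3
  z >= -0.75 -> could be stanine 4
  z >= -0.25 -> could be stanine 5
  z < 0.25
  z < 0.75
  z < 1.25
  z < 1.75
Highest qualifying boundary gives stanine = 5

5


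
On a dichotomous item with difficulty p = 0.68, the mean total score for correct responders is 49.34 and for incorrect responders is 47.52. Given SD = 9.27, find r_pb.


q = 1 - p = 0.32
rpb = ((M1 - M0) / SD) * sqrt(p * q)
rpb = ((49.34 - 47.52) / 9.27) * sqrt(0.68 * 0.32)
rpb = 0.0916

0.0916


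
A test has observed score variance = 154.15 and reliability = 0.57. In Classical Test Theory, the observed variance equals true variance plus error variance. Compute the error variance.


var_true = rxx * var_obs = 0.57 * 154.15 = 87.8655
var_error = var_obs - var_true
var_error = 154.15 - 87.8655
var_error = 66.2845

66.2845


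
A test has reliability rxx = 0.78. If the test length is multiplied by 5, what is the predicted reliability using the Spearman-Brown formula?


r_new = (n * rxx) / (1 + (n-1) * rxx)
r_new = (5 * 0.78) / (1 + 4 * 0.78)
r_new = 3.9 / 4.12
r_new = 0.9466

0.9466


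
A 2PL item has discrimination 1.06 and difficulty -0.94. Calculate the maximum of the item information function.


For 2PL, max info at theta = b = -0.94
I_max = a^2 / 4 = 1.06^2 / 4
= 1.1236 / 4
I_max = 0.2809

0.2809


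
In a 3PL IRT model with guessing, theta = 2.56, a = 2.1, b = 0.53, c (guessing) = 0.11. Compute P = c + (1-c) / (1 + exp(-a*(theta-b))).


logit = 2.1*(2.56 - 0.53) = 4.263
P* = 1/(1 + exp(-4.263)) = 0.9861
P = 0.11 + (1 - 0.11) * 0.9861
P = 0.9876

0.9876


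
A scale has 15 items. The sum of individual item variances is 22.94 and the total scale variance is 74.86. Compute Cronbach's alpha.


alpha = (k/(k-1)) * (1 - sum(si^2)/s_total^2)
= (15/14) * (1 - 22.94/74.86)
alpha = 0.7431

0.7431


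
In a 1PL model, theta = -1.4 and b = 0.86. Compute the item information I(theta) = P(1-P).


P = 1/(1+exp(-(-1.4-0.86))) = 0.0945
I = P*(1-P) = 0.0945 * 0.9055
I = 0.0856

0.0856


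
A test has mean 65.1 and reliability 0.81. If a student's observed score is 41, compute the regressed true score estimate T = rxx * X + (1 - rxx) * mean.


T_est = rxx * X + (1 - rxx) * mean
T_est = 0.81 * 41 + 0.19 * 65.1
T_est = 33.21 + 12.369
T_est = 45.579

45.579


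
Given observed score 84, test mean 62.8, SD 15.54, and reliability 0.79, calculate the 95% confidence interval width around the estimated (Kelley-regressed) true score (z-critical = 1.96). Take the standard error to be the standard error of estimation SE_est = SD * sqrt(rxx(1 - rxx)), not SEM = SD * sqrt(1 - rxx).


True score estimate = 0.79*84 + 0.21*62.8 = 79.548
SE_est = SD * sqrt(rxx * (1 - rxx)) = 15.54 * sqrt(0.79 * 0.21) = 15.54 * sqrt(0.1659) = 6.32957
CI = T_est +/- z * SE_est, so width = 2 * z * SE_est = 2 * 1.96 * 6.32957
Width = 24.8119

24.8119


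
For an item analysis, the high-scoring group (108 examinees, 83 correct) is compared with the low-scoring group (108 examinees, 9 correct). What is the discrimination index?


p_upper = 83/108 = 0.7685
p_lower = 9/108 = 0.0833
D = 0.7685 - 0.0833 = 0.6852

0.6852


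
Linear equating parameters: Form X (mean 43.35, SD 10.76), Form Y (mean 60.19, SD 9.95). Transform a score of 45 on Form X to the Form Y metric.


slope = SD_Y / SD_X = 9.95 / 10.76 ~ 0.9247
intercept = mean_Y - slope * mean_X = 60.19 - (9.95 / 10.76) * 43.35 ~ 20.1033
Y = slope * X + intercept. To avoid rounding drift from the rounded slope/intercept, evaluate the equivalent form Y = mean_Y + SD_Y * (X - mean_X) / SD_X at full precision:
Y = 60.19 + 9.95 * (45 - 43.35) / 10.76
Y = 60.19 + 9.95 * 1.65 / 10.76
Y = 60.19 + 16.4175 / 10.76
Y = 60.19 + 1.5258
Y = 61.7158

61.7158


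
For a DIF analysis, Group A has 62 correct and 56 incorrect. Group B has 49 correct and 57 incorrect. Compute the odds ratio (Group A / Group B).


Odds_A = 62/56 = 1.1071
Odds_B = 49/57 = 0.8596
OR = Odds_A / Odds_B = 1.1071 / 0.8596
Exactly, OR = (62 * 57) / (56 * 49) = 3534 / 2744
OR = 1.2879

1.2879


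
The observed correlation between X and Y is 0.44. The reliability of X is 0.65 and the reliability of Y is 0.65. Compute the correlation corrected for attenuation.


r_corrected = rxy / sqrt(rxx * ryy)
= 0.44 / sqrt(0.65 * 0.65)
= 0.44 / sqrt(0.4225)
= 0.44 / 0.65
r_corrected = 0.6769

0.6769


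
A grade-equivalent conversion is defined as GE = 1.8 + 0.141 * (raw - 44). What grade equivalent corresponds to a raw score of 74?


raw - median = 74 - 44 = 30
slope * diff = 0.141 * 30 = 4.23
GE = 1.8 + 4.23
GE = 6.03

6.03


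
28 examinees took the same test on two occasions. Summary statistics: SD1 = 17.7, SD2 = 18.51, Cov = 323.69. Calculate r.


r = cov(X,Y) / (SD_X * SD_Y)
r = 323.69 / (17.7 * 18.51)
r = 323.69 / 327.627
r = 0.988

0.988


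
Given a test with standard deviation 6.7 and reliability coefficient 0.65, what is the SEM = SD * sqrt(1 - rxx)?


SEM = SD * sqrt(1 - rxx)
SEM = 6.7 * sqrt(1 - 0.65)
SEM = 6.7 * sqrt(0.35) = 6.7 * 0.591608
SEM = 3.9638

3.9638


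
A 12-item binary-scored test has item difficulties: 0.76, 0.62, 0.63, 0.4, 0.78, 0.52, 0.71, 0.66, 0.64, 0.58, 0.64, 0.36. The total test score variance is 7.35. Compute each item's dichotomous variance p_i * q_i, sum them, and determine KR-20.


For each item, compute p_i * q_i:
  Item 1: 0.76 * 0.24 = 0.1824
  Item 2: 0.62 * 0.38 = 0.2356
  Item 3: 0.63 * 0.37 = 0.2331
  Item 4: 0.4 * 0.6 = 0.24
  Item 5: 0.78 * 0.22 = 0.1716
  Item 6: 0.52 * 0.48 = 0.2496
  Item 7: 0.71 * 0.29 = 0.2059
  Item 8: 0.66 * 0.34 = 0.2244
  Item 9: 0.64 * 0.36 = 0.2304
  Item 10: 0.58 * 0.42 = 0.2436
  Item 11: 0.64 * 0.36 = 0.2304
  Item 12: 0.36 * 0.64 = 0.2304
Sum(p_i * q_i) = 0.1824 + 0.2356 + 0.2331 + 0.24 + 0.1716 + 0.2496 + 0.2059 + 0.2244 + 0.2304 + 0.2436 + 0.2304 + 0.2304 = 2.6774
KR-20 = (k/(k-1)) * (1 - Sum(p_i*q_i) / Var_total)
= (12/11) * (1 - 2.6774/7.35)
= 1.0909 * 0.6357
KR-20 = 0.6935

0.6935


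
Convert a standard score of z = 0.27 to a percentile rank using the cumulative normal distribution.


CDF(z) = 0.5 * (1 + erf(z/sqrt(2)))
erf(0.1909) = 0.2128
CDF = 0.6064
Percentile rank = 0.6064 * 100 = 60.64

60.64


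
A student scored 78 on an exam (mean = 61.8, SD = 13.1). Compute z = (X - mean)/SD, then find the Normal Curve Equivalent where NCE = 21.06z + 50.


z = (X - mean) / SD = (78 - 61.8) / 13.1
z = 16.2 / 13.1
z = 1.2366
NCE = NCE = 21.06z + 50
Carry z at full precision (z = 16.2 / 13.1) into the conversion:
NCE = 21.06 * (16.2 / 13.1) + 50 = 341.172 / 13.1 + 50
NCE = 26.0437 + 50
NCE = 76.0437

76.0437


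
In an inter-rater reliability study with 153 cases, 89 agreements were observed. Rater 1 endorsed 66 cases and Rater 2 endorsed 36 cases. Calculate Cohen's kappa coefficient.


P_o = 89/153 = 0.581699
P_e = (66*36 + 87*117) / 23409 = 0.536332
kappa = (P_o - P_e) / (1 - P_e)
kappa = (0.581699 - 0.536332) / (1 - 0.536332)
kappa = 0.0978

0.0978


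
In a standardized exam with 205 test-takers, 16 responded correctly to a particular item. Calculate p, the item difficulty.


Item difficulty p = number correct / total examinees
p = 16 / 205
p = 0.078

0.078


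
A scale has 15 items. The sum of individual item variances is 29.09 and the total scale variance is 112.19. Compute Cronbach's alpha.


alpha = (k/(k-1)) * (1 - sum(si^2)/s_total^2)
= (15/14) * (1 - 29.09/112.19)
alpha = 0.7936

0.7936


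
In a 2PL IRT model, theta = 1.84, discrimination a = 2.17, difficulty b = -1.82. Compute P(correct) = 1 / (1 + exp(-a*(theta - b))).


a*(theta - b) = 2.17 * (1.84 - -1.82) = 7.9422
exp(-7.9422) = 0.0004
P = 1 / (1 + 0.0004)
P = 0.9996

0.9996


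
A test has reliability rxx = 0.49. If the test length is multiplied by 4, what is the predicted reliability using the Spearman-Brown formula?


r_new = (n * rxx) / (1 + (n-1) * rxx)
r_new = (4 * 0.49) / (1 + 3 * 0.49)
r_new = 1.96 / 2.47
r_new = 0.7935

0.7935


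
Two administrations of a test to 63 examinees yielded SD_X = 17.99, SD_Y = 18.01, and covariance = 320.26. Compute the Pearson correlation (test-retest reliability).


r = cov(X,Y) / (SD_X * SD_Y)
r = 320.26 / (17.99 * 18.01)
r = 320.26 / 323.9999
r = 0.9885

0.9885


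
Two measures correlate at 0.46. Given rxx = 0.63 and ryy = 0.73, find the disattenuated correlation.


r_corrected = rxy / sqrt(rxx * ryy)
= 0.46 / sqrt(0.63 * 0.73)
= 0.46 / sqrt(0.4599)
= 0.46 / 0.678159
r_corrected = 0.6783

0.6783


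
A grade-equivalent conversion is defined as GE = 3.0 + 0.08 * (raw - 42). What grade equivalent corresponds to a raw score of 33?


raw - median = 33 - 42 = -9
slope * diff = 0.08 * -9 = -0.72
GE = 3.0 + -0.72
GE = 2.28

2.28


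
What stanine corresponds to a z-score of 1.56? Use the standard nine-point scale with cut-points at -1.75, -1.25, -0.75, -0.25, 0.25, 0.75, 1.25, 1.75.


Stanine boundaries: [-1.75, -1.25, -0.75, -0.25, 0.25, 0.75, 1.25, 1.75]
z = 1.56
Check each boundary:
  z >= -1.75 -> could be stanine 2
  z >= -1.25 -> could be stanine 3
  z >= -0.75 -> could be stanine 4
  z >= -0.25 -> could be stanine 5
  z >= 0.25 -> could be stanine 6
  z >= 0.75 -> could be stanine 7
  z >= 1.25 -> could be stanine 8
  z < 1.75
Highest qualifying boundary gives stanine = 8

8


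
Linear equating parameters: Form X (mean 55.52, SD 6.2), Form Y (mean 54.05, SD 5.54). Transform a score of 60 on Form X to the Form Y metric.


slope = SD_Y / SD_X = 5.54 / 6.2 ~ 0.8935
intercept = mean_Y - slope * mean_X = 54.05 - (5.54 / 6.2) * 55.52 ~ 4.4402
Y = slope * X + intercept. To avoid rounding drift from the rounded slope/intercept, evaluate the equivalent form Y = mean_Y + SD_Y * (X - mean_X) / SD_X at full precision:
Y = 54.05 + 5.54 * (60 - 55.52) / 6.2
Y = 54.05 + 5.54 * 4.48 / 6.2
Y = 54.05 + 24.8192 / 6.2
Y = 54.05 + 4.0031
Y = 58.0531

58.0531


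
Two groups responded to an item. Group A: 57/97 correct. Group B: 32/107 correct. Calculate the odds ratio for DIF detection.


Odds_A = 57/40 = 1.425
Odds_B = 32/75 = 0.4267
OR = Odds_A / Odds_B = 1.425 / 0.4267
Exactly, OR = (57 * 75) / (40 * 32) = 4275 / 1280
OR = 3.3398

3.3398


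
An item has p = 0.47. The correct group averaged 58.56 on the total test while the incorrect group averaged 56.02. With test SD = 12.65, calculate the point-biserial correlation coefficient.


q = 1 - p = 0.53
rpb = ((M1 - M0) / SD) * sqrt(p * q)
rpb = ((58.56 - 56.02) / 12.65) * sqrt(0.47 * 0.53)
rpb = 0.1002

0.1002


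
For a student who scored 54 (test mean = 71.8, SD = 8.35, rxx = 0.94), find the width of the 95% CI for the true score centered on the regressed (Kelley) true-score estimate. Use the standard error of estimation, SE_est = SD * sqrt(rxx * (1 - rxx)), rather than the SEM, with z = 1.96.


True score estimate = 0.94*54 + 0.06*71.8 = 55.068
SE_est = SD * sqrt(rxx * (1 - rxx)) = 8.35 * sqrt(0.94 * 0.06) = 8.35 * sqrt(0.0564) = 1.983015
CI = T_est +/- z * SE_est, so width = 2 * z * SE_est = 2 * 1.96 * 1.983015
Width = 7.7734

7.7734


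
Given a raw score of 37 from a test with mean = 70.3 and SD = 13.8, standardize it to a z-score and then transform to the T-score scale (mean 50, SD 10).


z = (X - mean) / SD = (37 - 70.3) / 13.8
z = -33.3 / 13.8
z = -2.413
T-score = T = 50 + 10z
Carry z at full precision (z = -33.3 / 13.8) into the conversion:
T-score = 50 + 10 * (-33.3 / 13.8) = 50 + -333 / 13.8
T-score = 50 + -24.1304
T-score = 25.8696

25.8696


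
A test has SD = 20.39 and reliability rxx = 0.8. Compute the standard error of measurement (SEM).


SEM = SD * sqrt(1 - rxx)
SEM = 20.39 * sqrt(1 - 0.8)
SEM = 20.39 * sqrt(0.2) = 20.39 * 0.447214
SEM = 9.1187

9.1187


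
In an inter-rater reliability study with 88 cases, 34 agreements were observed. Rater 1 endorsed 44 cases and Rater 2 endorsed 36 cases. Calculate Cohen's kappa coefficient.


P_o = 34/88 = 0.386364
P_e = (44*36 + 44*52) / 7744 = 0.5
kappa = (P_o - P_e) / (1 - P_e)
kappa = (0.386364 - 0.5) / (1 - 0.5)
kappa = -0.2273

-0.2273


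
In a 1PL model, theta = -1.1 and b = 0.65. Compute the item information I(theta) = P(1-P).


P = 1/(1+exp(-(-1.1-0.65))) = 0.148
I = P*(1-P) = 0.148 * 0.852
I = 0.1261

0.1261


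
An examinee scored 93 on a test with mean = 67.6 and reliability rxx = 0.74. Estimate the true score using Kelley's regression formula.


T_est = rxx * X + (1 - rxx) * mean
T_est = 0.74 * 93 + 0.26 * 67.6
T_est = 68.82 + 17.576
T_est = 86.396

86.396


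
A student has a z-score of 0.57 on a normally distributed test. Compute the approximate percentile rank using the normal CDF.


CDF(z) = 0.5 * (1 + erf(z/sqrt(2)))
erf(0.4031) = 0.4313
CDF = 0.7157
Percentile rank = 0.7157 * 100 = 71.57

71.57


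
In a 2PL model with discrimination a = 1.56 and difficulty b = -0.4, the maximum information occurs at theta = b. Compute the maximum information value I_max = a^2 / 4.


For 2PL, max info at theta = b = -0.4
I_max = a^2 / 4 = 1.56^2 / 4
= 2.4336 / 4
I_max = 0.6084

0.6084


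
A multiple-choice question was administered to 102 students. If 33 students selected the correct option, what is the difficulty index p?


Item difficulty p = number correct / total examinees
p = 33 / 102
p = 0.3235

0.3235


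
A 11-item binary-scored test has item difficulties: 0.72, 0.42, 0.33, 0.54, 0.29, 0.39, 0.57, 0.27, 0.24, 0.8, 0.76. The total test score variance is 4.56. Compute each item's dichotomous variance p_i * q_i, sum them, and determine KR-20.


For each item, compute p_i * q_i:
  Item 1: 0.72 * 0.28 = 0.2016
  Item 2: 0.42 * 0.58 = 0.2436
  Item 3: 0.33 * 0.67 = 0.2211
  Item 4: 0.54 * 0.46 = 0.2484
  Item 5: 0.29 * 0.71 = 0.2059
  Item 6: 0.39 * 0.61 = 0.2379
  Item 7: 0.57 * 0.43 = 0.2451
  Item 8: 0.27 * 0.73 = 0.1971
  Item 9: 0.24 * 0.76 = 0.1824
  Item 10: 0.8 * 0.2 = 0.16
  Item 11: 0.76 * 0.24 = 0.1824
Sum(p_i * q_i) = 0.2016 + 0.2436 + 0.2211 + 0.2484 + 0.2059 + 0.2379 + 0.2451 + 0.1971 + 0.1824 + 0.16 + 0.1824 = 2.3255
KR-20 = (k/(k-1)) * (1 - Sum(p_i*q_i) / Var_total)
= (11/10) * (1 - 2.3255/4.56)
= 1.1 * 0.49
KR-20 = 0.539

0.539
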